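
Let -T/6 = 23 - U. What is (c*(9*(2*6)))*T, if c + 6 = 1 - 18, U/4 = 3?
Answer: 163944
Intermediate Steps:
U = 12 (U = 4*3 = 12)
c = -23 (c = -6 + (1 - 18) = -6 - 17 = -23)
T = -66 (T = -6*(23 - 1*12) = -6*(23 - 12) = -6*11 = -66)
(c*(9*(2*6)))*T = -207*2*6*(-66) = -207*12*(-66) = -23*108*(-66) = -2484*(-66) = 163944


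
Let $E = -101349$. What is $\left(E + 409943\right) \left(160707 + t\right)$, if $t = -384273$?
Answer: $-68991126204$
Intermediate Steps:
$\left(E + 409943\right) \left(160707 + t\right) = \left(-101349 + 409943\right) \left(160707 - 384273\right) = 308594 \left(-223566\right) = -68991126204$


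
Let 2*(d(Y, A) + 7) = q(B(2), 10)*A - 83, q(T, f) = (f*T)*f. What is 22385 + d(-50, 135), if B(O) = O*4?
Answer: 152673/2 ≈ 76337.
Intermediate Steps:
B(O) = 4*O
q(T, f) = T*f**2 (q(T, f) = (T*f)*f = T*f**2)
d(Y, A) = -97/2 + 400*A (d(Y, A) = -7 + (((4*2)*10**2)*A - 83)/2 = -7 + ((8*100)*A - 83)/2 = -7 + (800*A - 83)/2 = -7 + (-83 + 800*A)/2 = -7 + (-83/2 + 400*A) = -97/2 + 400*A)
22385 + d(-50, 135) = 22385 + (-97/2 + 400*135) = 22385 + (-97/2 + 54000) = 22385 + 107903/2 = 152673/2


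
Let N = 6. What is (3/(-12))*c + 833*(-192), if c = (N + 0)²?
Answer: -159945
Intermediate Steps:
c = 36 (c = (6 + 0)² = 6² = 36)
(3/(-12))*c + 833*(-192) = (3/(-12))*36 + 833*(-192) = (3*(-1/12))*36 - 159936 = -¼*36 - 159936 = -9 - 159936 = -159945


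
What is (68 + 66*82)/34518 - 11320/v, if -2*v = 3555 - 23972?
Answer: -334801180/352377003 ≈ -0.95012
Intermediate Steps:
v = 20417/2 (v = -(3555 - 23972)/2 = -½*(-20417) = 20417/2 ≈ 10209.)
(68 + 66*82)/34518 - 11320/v = (68 + 66*82)/34518 - 11320/20417/2 = (68 + 5412)*(1/34518) - 11320*2/20417 = 5480*(1/34518) - 22640/20417 = 2740/17259 - 22640/20417 = -334801180/352377003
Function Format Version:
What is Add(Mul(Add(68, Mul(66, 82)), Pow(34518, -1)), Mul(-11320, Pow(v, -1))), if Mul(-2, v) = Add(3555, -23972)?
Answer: Rational(-334801180, 352377003) ≈ -0.95012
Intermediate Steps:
v = Rational(20417, 2) (v = Mul(Rational(-1, 2), Add(3555, -23972)) = Mul(Rational(-1, 2), -20417) = Rational(20417, 2) ≈ 10209.)
Add(Mul(Add(68, Mul(66, 82)), Pow(34518, -1)), Mul(-11320, Pow(v, -1))) = Add(Mul(Add(68, Mul(66, 82)), Pow(34518, -1)), Mul(-11320, Pow(Rational(20417, 2), -1))) = Add(Mul(Add(68, 5412), Rational(1, 34518)), Mul(-11320, Rational(2, 20417))) = Add(Mul(5480, Rational(1, 34518)), Rational(-22640, 20417)) = Add(Rational(2740, 17259), Rational(-22640, 20417)) = Rational(-334801180, 352377003)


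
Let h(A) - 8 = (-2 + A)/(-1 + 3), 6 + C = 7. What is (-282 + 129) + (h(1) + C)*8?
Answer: -85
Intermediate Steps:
C = 1 (C = -6 + 7 = 1)
h(A) = 7 + A/2 (h(A) = 8 + (-2 + A)/(-1 + 3) = 8 + (-2 + A)/2 = 8 + (-2 + A)*(½) = 8 + (-1 + A/2) = 7 + A/2)
(-282 + 129) + (h(1) + C)*8 = (-282 + 129) + ((7 + (½)*1) + 1)*8 = -153 + ((7 + ½) + 1)*8 = -153 + (15/2 + 1)*8 = -153 + (17/2)*8 = -153 + 68 = -85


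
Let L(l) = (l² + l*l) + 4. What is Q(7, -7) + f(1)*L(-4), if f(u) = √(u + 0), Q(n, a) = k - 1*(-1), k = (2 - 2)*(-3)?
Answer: 37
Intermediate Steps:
k = 0 (k = 0*(-3) = 0)
L(l) = 4 + 2*l² (L(l) = (l² + l²) + 4 = 2*l² + 4 = 4 + 2*l²)
Q(n, a) = 1 (Q(n, a) = 0 - 1*(-1) = 0 + 1 = 1)
f(u) = √u
Q(7, -7) + f(1)*L(-4) = 1 + √1*(4 + 2*(-4)²) = 1 + 1*(4 + 2*16) = 1 + 1*(4 + 32) = 1 + 1*36 = 1 + 36 = 37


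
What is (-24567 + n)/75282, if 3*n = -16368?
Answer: -30023/75282 ≈ -0.39881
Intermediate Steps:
n = -5456 (n = (1/3)*(-16368) = -5456)
(-24567 + n)/75282 = (-24567 - 5456)/75282 = -30023*1/75282 = -30023/75282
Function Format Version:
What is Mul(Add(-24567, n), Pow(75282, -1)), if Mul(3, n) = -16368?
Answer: Rational(-30023, 75282) ≈ -0.39881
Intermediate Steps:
n = -5456 (n = Mul(Rational(1, 3), -16368) = -5456)
Mul(Add(-24567, n), Pow(75282, -1)) = Mul(Add(-24567, -5456), Pow(75282, -1)) = Mul(-30023, Rational(1, 75282)) = Rational(-30023, 75282)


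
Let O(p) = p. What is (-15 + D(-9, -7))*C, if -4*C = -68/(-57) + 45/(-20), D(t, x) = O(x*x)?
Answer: 4097/456 ≈ 8.9846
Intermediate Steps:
D(t, x) = x² (D(t, x) = x*x = x²)
C = 241/912 (C = -(-68/(-57) + 45/(-20))/4 = -(-68*(-1/57) + 45*(-1/20))/4 = -(68/57 - 9/4)/4 = -¼*(-241/228) = 241/912 ≈ 0.26425)
(-15 + D(-9, -7))*C = (-15 + (-7)²)*(241/912) = (-15 + 49)*(241/912) = 34*(241/912) = 4097/456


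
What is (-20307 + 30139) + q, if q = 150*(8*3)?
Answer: 13432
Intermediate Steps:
q = 3600 (q = 150*24 = 3600)
(-20307 + 30139) + q = (-20307 + 30139) + 3600 = 9832 + 3600 = 13432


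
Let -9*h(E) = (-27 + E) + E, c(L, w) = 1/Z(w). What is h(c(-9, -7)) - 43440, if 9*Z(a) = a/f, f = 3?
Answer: -304053/7 ≈ -43436.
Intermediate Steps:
Z(a) = a/27 (Z(a) = (a/3)/9 = a/27)
c(L, w) = 27/w (c(L, w) = 1/(w/27) = 27/w)
h(E) = 3 - 2*E/9 (h(E) = -((-27 + E) + E)/9 = -(-27 + 2*E)/9 = 3 - 2*E/9)
h(c(-9, -7)) - 43440 = (3 - 6/(-7)) - 43440 = (3 - 6*(-1)/7) - 43440 = (3 - 2/9*(-27/7)) - 43440 = (3 + 6/7) - 43440 = 27/7 - 43440 = -304053/7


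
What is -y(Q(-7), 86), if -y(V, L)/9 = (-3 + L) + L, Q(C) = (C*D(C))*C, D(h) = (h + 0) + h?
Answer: 1521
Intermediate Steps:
D(h) = 2*h (D(h) = h + h = 2*h)
Q(C) = 2*C³ (Q(C) = (C*(2*C))*C = (2*C²)*C = 2*C³)
y(V, L) = 27 - 18*L (y(V, L) = -9*((-3 + L) + L) = -9*(-3 + 2*L) = 27 - 18*L)
-y(Q(-7), 86) = -(27 - 18*86) = -(27 - 1548) = -1*(-1521) = 1521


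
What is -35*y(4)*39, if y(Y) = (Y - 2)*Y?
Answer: -10920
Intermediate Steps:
y(Y) = Y*(-2 + Y) (y(Y) = (-2 + Y)*Y = Y*(-2 + Y))
-35*y(4)*39 = -140*(-2 + 4)*39 = -140*2*39 = -35*8*39 = -280*39 = -10920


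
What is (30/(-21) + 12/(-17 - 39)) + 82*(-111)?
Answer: -127451/14 ≈ -9103.6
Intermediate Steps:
(30/(-21) + 12/(-17 - 39)) + 82*(-111) = (30*(-1/21) + 12/(-56)) - 9102 = (-10/7 + 12*(-1/56)) - 9102 = (-10/7 - 3/14) - 9102 = -23/14 - 9102 = -127451/14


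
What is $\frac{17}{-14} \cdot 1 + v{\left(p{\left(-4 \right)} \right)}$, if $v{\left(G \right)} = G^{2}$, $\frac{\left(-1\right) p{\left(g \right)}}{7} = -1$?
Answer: $\frac{669}{14} \approx 47.786$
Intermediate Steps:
$p{\left(g \right)} = 7$ ($p{\left(g \right)} = \left(-7\right) \left(-1\right) = 7$)
$\frac{17}{-14} \cdot 1 + v{\left(p{\left(-4 \right)} \right)} = \frac{17}{-14} \cdot 1 + 7^{2} = 17 \left(- \frac{1}{14}\right) 1 + 49 = \left(- \frac{17}{14}\right) 1 + 49 = - \frac{17}{14} + 49 = \frac{669}{14}$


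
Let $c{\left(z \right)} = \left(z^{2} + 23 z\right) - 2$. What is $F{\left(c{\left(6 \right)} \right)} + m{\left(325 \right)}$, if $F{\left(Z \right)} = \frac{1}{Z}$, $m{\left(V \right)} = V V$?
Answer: $\frac{18167501}{172} \approx 1.0563 \cdot 10^{5}$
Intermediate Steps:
$m{\left(V \right)} = V^{2}$
$c{\left(z \right)} = -2 + z^{2} + 23 z$
$F{\left(c{\left(6 \right)} \right)} + m{\left(325 \right)} = \frac{1}{-2 + 6^{2} + 23 \cdot 6} + 325^{2} = \frac{1}{-2 + 36 + 138} + 105625 = \frac{1}{172} + 105625 = \frac{18167501}{172}$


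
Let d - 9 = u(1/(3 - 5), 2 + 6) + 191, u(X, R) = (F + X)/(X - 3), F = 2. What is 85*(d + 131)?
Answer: 196690/7 ≈ 28099.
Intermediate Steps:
u(X, R) = (2 + X)/(-3 + X) (u(X, R) = (2 + X)/(X - 3) = (2 + X)/(-3 + X))
d = 1397/7 (d = 9 + ((2 + 1/(3 - 5))/(-3 + 1/(3 - 5)) + 191) = 9 + ((2 + 1/(-2))/(-3 + 1/(-2)) + 191) = 9 + ((2 - ½)/(-3 - ½) + 191) = 9 + ((3/2)/(-7/2) + 191) = 9 + (-2/7*3/2 + 191) = 9 + (-3/7 + 191) = 9 + 1334/7 = 1397/7 ≈ 199.57)
85*(d + 131) = 85*(1397/7 + 131) = 85*(2314/7) = 196690/7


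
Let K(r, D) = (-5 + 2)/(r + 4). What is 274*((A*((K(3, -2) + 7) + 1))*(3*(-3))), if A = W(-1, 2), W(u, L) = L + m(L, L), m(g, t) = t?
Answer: -522792/7 ≈ -74685.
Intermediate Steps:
K(r, D) = -3/(4 + r)
W(u, L) = 2*L (W(u, L) = L + L = 2*L)
A = 4 (A = 2*2 = 4)
274*((A*((K(3, -2) + 7) + 1))*(3*(-3))) = 274*((4*((-3/(4 + 3) + 7) + 1))*(3*(-3))) = 274*((4*((-3/7 + 7) + 1))*(-9)) = 274*((4*(46/7 + 1))*(-9)) = 274*((4*(53/7))*(-9)) = 274*((212/7)*(-9)) = 274*(-1908/7) = -522792/7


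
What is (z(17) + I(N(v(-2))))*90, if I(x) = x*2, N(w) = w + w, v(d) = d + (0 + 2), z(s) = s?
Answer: 1530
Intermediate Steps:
v(d) = 2 + d (v(d) = d + 2 = 2 + d)
N(w) = 2*w
I(x) = 2*x
(z(17) + I(N(v(-2))))*90 = (17 + 2*(2*(2 - 2)))*90 = (17 + 2*(2*0))*90 = (17 + 2*0)*90 = (17 + 0)*90 = 17*90 = 1530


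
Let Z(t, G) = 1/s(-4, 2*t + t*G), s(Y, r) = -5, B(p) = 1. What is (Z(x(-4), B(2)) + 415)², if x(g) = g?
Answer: 4301476/25 ≈ 1.7206e+5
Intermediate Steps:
Z(t, G) = -⅕ (Z(t, G) = 1/(-5) = -⅕)
(Z(x(-4), B(2)) + 415)² = (-⅕ + 415)² = (2074/5)² = 4301476/25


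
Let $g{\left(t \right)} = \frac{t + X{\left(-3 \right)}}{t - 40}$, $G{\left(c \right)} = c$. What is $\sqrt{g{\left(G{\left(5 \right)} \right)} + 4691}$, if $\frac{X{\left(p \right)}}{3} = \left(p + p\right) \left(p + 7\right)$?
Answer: $\frac{2 \sqrt{1437205}}{35} \approx 68.505$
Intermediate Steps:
$X{\left(p \right)} = 6 p \left(7 + p\right)$ ($X{\left(p \right)} = 3 \left(p + p\right) \left(p + 7\right) = 3 \cdot 2 p \left(7 + p\right) = 6 p \left(7 + p\right)$)
$g{\left(t \right)} = \frac{-72 + t}{-40 + t}$ ($g{\left(t \right)} = \frac{t + 6 \left(-3\right) \left(7 - 3\right)}{t - 40} = \frac{t + 6 \left(-3\right) 4}{-40 + t} = \frac{t - 72}{-40 + t} = \frac{-72 + t}{-40 + t}$)
$\sqrt{g{\left(G{\left(5 \right)} \right)} + 4691} = \sqrt{\frac{-72 + 5}{-40 + 5} + 4691} = \sqrt{\frac{1}{-35} \left(-67\right) + 4691} = \sqrt{\left(- \frac{1}{35}\right) \left(-67\right) + 4691} = \sqrt{\frac{67}{35} + 4691} = \sqrt{\frac{164252}{35}} = \frac{2 \sqrt{1437205}}{35}$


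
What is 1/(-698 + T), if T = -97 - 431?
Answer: -1/1226 ≈ -0.00081566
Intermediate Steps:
T = -528
1/(-698 + T) = 1/(-698 - 528) = 1/(-1226) = -1/1226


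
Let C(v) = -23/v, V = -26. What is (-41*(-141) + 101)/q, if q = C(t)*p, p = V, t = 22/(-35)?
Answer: -64702/10465 ≈ -6.1827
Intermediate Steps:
t = -22/35 (t = 22*(-1/35) = -22/35 ≈ -0.62857)
p = -26
q = -10465/11 (q = -23/(-22/35)*(-26) = -23*(-35/22)*(-26) = (805/22)*(-26) = -10465/11 ≈ -951.36)
(-41*(-141) + 101)/q = (-41*(-141) + 101)/(-10465/11) = (5781 + 101)*(-11/10465) = 5882*(-11/10465) = -64702/10465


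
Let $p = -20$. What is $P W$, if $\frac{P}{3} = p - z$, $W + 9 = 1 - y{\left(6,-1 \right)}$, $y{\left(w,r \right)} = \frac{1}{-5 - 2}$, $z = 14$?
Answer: $\frac{5610}{7} \approx 801.43$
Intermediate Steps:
$y{\left(w,r \right)} = - \frac{1}{7}$ ($y{\left(w,r \right)} = \frac{1}{-7} = - \frac{1}{7}$)
$W = - \frac{55}{7}$ ($W = -9 + \left(1 - - \frac{1}{7}\right) = -9 + \left(1 + \frac{1}{7}\right) = -9 + \frac{8}{7} = - \frac{55}{7} \approx -7.8571$)
$P = -102$ ($P = 3 \left(-20 - 14\right) = 3 \left(-34\right) = -102$)
$P W = \left(-102\right) \left(- \frac{55}{7}\right) = \frac{5610}{7}$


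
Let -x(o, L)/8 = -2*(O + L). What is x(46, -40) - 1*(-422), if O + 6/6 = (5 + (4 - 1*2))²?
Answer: 550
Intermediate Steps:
O = 48 (O = -1 + (5 + (4 - 1*2))² = -1 + (5 + (4 - 2))² = -1 + (5 + 2)² = -1 + 7² = -1 + 49 = 48)
x(o, L) = 768 + 16*L (x(o, L) = -(-16)*(48 + L) = -8*(-96 - 2*L) = 768 + 16*L)
x(46, -40) - 1*(-422) = (768 + 16*(-40)) - 1*(-422) = (768 - 640) + 422 = 128 + 422 = 550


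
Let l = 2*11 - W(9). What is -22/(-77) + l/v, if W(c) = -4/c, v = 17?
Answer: 1720/1071 ≈ 1.6060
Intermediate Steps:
l = 202/9 (l = 2*11 - (-4)/9 = 22 - (-4)/9 = 22 - 1*(-4/9) = 22 + 4/9 = 202/9 ≈ 22.444)
-22/(-77) + l/v = -22/(-77) + (202/9)/17 = -22*(-1/77) + (202/9)*(1/17) = 2/7 + 202/153 = 1720/1071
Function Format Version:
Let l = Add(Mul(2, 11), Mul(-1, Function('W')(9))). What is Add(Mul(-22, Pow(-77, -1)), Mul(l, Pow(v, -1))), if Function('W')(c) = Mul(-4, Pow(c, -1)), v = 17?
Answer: Rational(1720, 1071) ≈ 1.6060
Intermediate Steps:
l = Rational(202, 9) (l = Add(Mul(2, 11), Mul(-1, Mul(-4, Pow(9, -1)))) = Add(22, Mul(-1, Mul(-4, Rational(1, 9)))) = Add(22, Mul(-1, Rational(-4, 9))) = Add(22, Rational(4, 9)) = Rational(202, 9) ≈ 22.444)
Add(Mul(-22, Pow(-77, -1)), Mul(l, Pow(v, -1))) = Add(Mul(-22, Pow(-77, -1)), Mul(Rational(202, 9), Pow(17, -1))) = Add(Mul(-22, Rational(-1, 77)), Mul(Rational(202, 9), Rational(1, 17))) = Add(Rational(2, 7), Rational(202, 153)) = Rational(1720, 1071)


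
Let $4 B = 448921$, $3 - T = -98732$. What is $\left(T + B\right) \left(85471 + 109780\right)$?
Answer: $\frac{164764704111}{4} \approx 4.1191 \cdot 10^{10}$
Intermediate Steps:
$T = 98735$ ($T = 3 - -98732 = 3 + 98732 = 98735$)
$B = \frac{448921}{4}$ ($B = \frac{1}{4} \cdot 448921 = \frac{448921}{4} \approx 1.1223 \cdot 10^{5}$)
$\left(T + B\right) \left(85471 + 109780\right) = \left(98735 + \frac{448921}{4}\right) \left(85471 + 109780\right) = \frac{843861}{4} \cdot 195251 = \frac{164764704111}{4}$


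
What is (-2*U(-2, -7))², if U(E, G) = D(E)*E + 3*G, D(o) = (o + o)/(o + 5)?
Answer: 12100/9 ≈ 1344.4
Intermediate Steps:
D(o) = 2*o/(5 + o) (D(o) = (2*o)/(5 + o) = 2*o/(5 + o))
U(E, G) = 3*G + 2*E²/(5 + E) (U(E, G) = (2*E/(5 + E))*E + 3*G = 2*E²/(5 + E) + 3*G = 3*G + 2*E²/(5 + E))
(-2*U(-2, -7))² = (-2*(2*(-2)² + 3*(-7)*(5 - 2))/(5 - 2))² = (-2*(2*4 + 3*(-7)*3)/3)² = (-2*(8 - 63)/3)² = (-2*(-55)/3)² = (-2*(-55/3))² = (110/3)² = 12100/9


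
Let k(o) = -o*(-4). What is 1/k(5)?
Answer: 1/20 ≈ 0.050000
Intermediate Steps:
k(o) = 4*o
1/k(5) = 1/(4*5) = 1/20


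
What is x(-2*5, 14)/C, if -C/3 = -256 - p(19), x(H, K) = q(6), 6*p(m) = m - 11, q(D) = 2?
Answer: 1/386 ≈ 0.0025907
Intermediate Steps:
p(m) = -11/6 + m/6 (p(m) = (m - 11)/6 = (-11 + m)/6 = -11/6 + m/6)
x(H, K) = 2
C = 772 (C = -3*(-256 - (-11/6 + (⅙)*19)) = -3*(-256 - (-11/6 + 19/6)) = -3*(-256 - 1*4/3) = -3*(-256 - 4/3) = -3*(-772/3) = 772)
x(-2*5, 14)/C = 2/772 = 2*(1/772) = 1/386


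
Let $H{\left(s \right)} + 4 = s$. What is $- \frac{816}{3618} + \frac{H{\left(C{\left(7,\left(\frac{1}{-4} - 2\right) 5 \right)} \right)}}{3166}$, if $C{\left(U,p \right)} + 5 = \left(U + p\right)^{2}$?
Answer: $- \frac{6801781}{30545568} \approx -0.22268$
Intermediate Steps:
$C{\left(U,p \right)} = -5 + \left(U + p\right)^{2}$
$H{\left(s \right)} = -4 + s$
$- \frac{816}{3618} + \frac{H{\left(C{\left(7,\left(\frac{1}{-4} - 2\right) 5 \right)} \right)}}{3166} = - \frac{816}{3618} + \frac{-4 - \left(5 - \left(7 + \left(\frac{1}{-4} - 2\right) 5\right)^{2}\right)}{3166} = \left(-816\right) \frac{1}{3618} + \left(-4 - \left(5 - \left(7 + \left(- \frac{1}{4} - 2\right) 5\right)^{2}\right)\right) \frac{1}{3166} = - \frac{136}{603} + \left(-4 - \left(5 - \left(7 - \frac{45}{4}\right)^{2}\right)\right) \frac{1}{3166} = - \frac{136}{603} + \left(-4 - \left(5 - \left(- \frac{17}{4}\right)^{2}\right)\right) \frac{1}{3166} = - \frac{136}{603} + \left(-4 + \left(-5 + \frac{289}{16}\right)\right) \frac{1}{3166} = - \frac{136}{603} + \left(-4 + \frac{209}{16}\right) \frac{1}{3166} = - \frac{136}{603} + \frac{145}{16} \cdot \frac{1}{3166} = - \frac{136}{603} + \frac{145}{50656} = - \frac{6801781}{30545568}$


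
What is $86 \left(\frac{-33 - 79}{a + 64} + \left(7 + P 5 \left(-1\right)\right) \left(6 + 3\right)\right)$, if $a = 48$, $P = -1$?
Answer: $9202$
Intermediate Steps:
$86 \left(\frac{-33 - 79}{a + 64} + \left(7 + P 5 \left(-1\right)\right) \left(6 + 3\right)\right) = 86 \left(\frac{-33 - 79}{48 + 64} + \left(7 + \left(-1\right) 5 \left(-1\right)\right) \left(6 + 3\right)\right) = 86 \left(- \frac{112}{112} + \left(7 - -5\right) 9\right) = 86 \left(\left(-112\right) \frac{1}{112} + \left(7 + 5\right) 9\right) = 86 \left(-1 + 12 \cdot 9\right) = 86 \left(-1 + 108\right) = 86 \cdot 107 = 9202$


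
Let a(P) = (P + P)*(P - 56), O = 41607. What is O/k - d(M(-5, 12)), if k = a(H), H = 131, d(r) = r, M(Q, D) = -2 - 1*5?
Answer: 59719/6550 ≈ 9.1174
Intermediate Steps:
M(Q, D) = -7 (M(Q, D) = -2 - 5 = -7)
a(P) = 2*P*(-56 + P) (a(P) = (2*P)*(-56 + P) = 2*P*(-56 + P))
k = 19650 (k = 2*131*(-56 + 131) = 2*131*75 = 19650)
O/k - d(M(-5, 12)) = 41607/19650 - 1*(-7) = 41607*(1/19650) + 7 = 13869/6550 + 7 = 59719/6550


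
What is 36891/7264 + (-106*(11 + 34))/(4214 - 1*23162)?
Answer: 61138329/11469856 ≈ 5.3303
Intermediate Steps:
36891/7264 + (-106*(11 + 34))/(4214 - 1*23162) = 36891*(1/7264) + (-106*45)/(4214 - 23162) = 36891/7264 - 4770/(-18948) = 36891/7264 - 4770*(-1/18948) = 36891/7264 + 795/3158 = 61138329/11469856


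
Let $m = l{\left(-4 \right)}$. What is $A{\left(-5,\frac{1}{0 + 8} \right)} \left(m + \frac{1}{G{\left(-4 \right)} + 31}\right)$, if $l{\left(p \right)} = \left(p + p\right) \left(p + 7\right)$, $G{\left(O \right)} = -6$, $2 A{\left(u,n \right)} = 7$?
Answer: $- \frac{4193}{50} \approx -83.86$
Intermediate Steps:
$A{\left(u,n \right)} = \frac{7}{2}$ ($A{\left(u,n \right)} = \frac{1}{2} \cdot 7 = \frac{7}{2}$)
$l{\left(p \right)} = 2 p \left(7 + p\right)$
$m = -24$ ($m = 2 \left(-4\right) \left(7 - 4\right) = 2 \left(-4\right) 3 = -24$)
$A{\left(-5,\frac{1}{0 + 8} \right)} \left(m + \frac{1}{G{\left(-4 \right)} + 31}\right) = \frac{7 \left(-24 + \frac{1}{-6 + 31}\right)}{2} = \frac{7 \left(-24 + \frac{1}{25}\right)}{2} = \frac{7}{2} \left(- \frac{599}{25}\right) = - \frac{4193}{50}$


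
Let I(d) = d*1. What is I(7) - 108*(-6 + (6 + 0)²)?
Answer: -3233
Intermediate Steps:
I(d) = d
I(7) - 108*(-6 + (6 + 0)²) = 7 - 108*(-6 + (6 + 0)²) = 7 - 108*(-6 + 6²) = 7 - 108*(-6 + 36) = 7 - 108*30 = 7 - 3240 = -3233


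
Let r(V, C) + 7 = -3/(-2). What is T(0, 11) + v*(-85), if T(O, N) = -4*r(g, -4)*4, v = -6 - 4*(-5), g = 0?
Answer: -1102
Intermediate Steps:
r(V, C) = -11/2 (r(V, C) = -7 - 3/(-2) = -7 - 3*(-1/2) = -7 + 3/2 = -11/2)
v = 14 (v = -6 + 20 = 14)
T(O, N) = 88 (T(O, N) = -4*(-11/2)*4 = 22*4 = 88)
T(0, 11) + v*(-85) = 88 + 14*(-85) = 88 - 1190 = -1102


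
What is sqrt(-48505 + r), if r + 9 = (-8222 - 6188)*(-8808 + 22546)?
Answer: I*sqrt(198013094) ≈ 14072.0*I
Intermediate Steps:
r = -197964589 (r = -9 + (-8222 - 6188)*(-8808 + 22546) = -9 - 14410*13738 = -9 - 197964580 = -197964589)
sqrt(-48505 + r) = sqrt(-48505 - 197964589) = sqrt(-198013094) = I*sqrt(198013094)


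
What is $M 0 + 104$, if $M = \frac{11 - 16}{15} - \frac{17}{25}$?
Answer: $104$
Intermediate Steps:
$M = - \frac{76}{75}$ ($M = \left(-5\right) \frac{1}{15} - \frac{17}{25} = - \frac{1}{3} - \frac{17}{25} = - \frac{76}{75} \approx -1.0133$)
$M 0 + 104 = \left(- \frac{76}{75}\right) 0 + 104 = 0 + 104 = 104$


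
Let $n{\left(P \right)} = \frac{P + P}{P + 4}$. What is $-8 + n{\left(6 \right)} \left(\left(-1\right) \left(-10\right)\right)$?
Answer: $4$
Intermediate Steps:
$n{\left(P \right)} = \frac{2 P}{4 + P}$
$-8 + n{\left(6 \right)} \left(\left(-1\right) \left(-10\right)\right) = -8 + 2 \cdot 6 \frac{1}{4 + 6} \left(\left(-1\right) \left(-10\right)\right) = -8 + 2 \cdot 6 \cdot \frac{1}{10} \cdot 10 = -8 + \frac{6}{5} \cdot 10 = -8 + 12 = 4$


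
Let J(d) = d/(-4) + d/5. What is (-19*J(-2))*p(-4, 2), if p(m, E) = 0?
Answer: 0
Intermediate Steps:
J(d) = -d/20 (J(d) = d*(-¼) + d*(⅕) = -d/4 + d/5 = -d/20)
(-19*J(-2))*p(-4, 2) = -(-19)*(-2)/20*0 = -19*⅒*0 = -19/10*0 = 0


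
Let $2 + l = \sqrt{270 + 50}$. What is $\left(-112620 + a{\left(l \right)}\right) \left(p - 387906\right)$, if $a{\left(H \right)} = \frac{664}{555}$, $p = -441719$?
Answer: $\frac{10370882618300}{111} \approx 9.3431 \cdot 10^{10}$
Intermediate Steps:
$l = -2 + 8 \sqrt{5}$ ($l = -2 + \sqrt{270 + 50} = -2 + \sqrt{320} = -2 + 8 \sqrt{5} \approx 15.889$)
$a{\left(H \right)} = \frac{664}{555}$ ($a{\left(H \right)} = 664 \cdot \frac{1}{555} = \frac{664}{555}$)
$\left(-112620 + a{\left(l \right)}\right) \left(p - 387906\right) = \left(-112620 + \frac{664}{555}\right) \left(-441719 - 387906\right) = \left(- \frac{62503436}{555}\right) \left(-829625\right) = \frac{10370882618300}{111}$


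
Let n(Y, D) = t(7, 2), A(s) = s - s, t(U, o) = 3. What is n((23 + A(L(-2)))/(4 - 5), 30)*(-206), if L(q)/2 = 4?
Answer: -618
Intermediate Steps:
L(q) = 8 (L(q) = 2*4 = 8)
A(s) = 0
n(Y, D) = 3
n((23 + A(L(-2)))/(4 - 5), 30)*(-206) = 3*(-206) = -618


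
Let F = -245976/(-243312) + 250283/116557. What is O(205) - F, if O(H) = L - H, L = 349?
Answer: 4498009161/31936618 ≈ 140.84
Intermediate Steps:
O(H) = 349 - H
F = 100863831/31936618 (F = -245976*(-1/243312) + 250283*(1/116557) = 277/274 + 250283/116557 = 100863831/31936618 ≈ 3.1582)
O(205) - F = (349 - 1*205) - 1*100863831/31936618 = (349 - 205) - 100863831/31936618 = 144 - 100863831/31936618 = 4498009161/31936618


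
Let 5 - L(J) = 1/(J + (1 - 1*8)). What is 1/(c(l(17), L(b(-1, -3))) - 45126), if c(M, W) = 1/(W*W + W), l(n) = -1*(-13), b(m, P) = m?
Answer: -2009/90658070 ≈ -2.2160e-5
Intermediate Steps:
L(J) = 5 - 1/(-7 + J) (L(J) = 5 - 1/(J + (1 - 1*8)) = 5 - 1/(J + (1 - 8)) = 5 - 1/(J - 7) = 5 - 1/(-7 + J))
l(n) = 13
c(M, W) = 1/(W + W**2) (c(M, W) = 1/(W**2 + W) = 1/(W + W**2))
1/(c(l(17), L(b(-1, -3))) - 45126) = 1/(1/((((-36 + 5*(-1))/(-7 - 1)))*(1 + (-36 + 5*(-1))/(-7 - 1))) - 45126) = 1/(1/((((-36 - 5)/(-8)))*(1 + (-36 - 5)/(-8))) - 45126) = 1/(1/(((-1/8*(-41)))*(1 - 1/8*(-41))) - 45126) = 1/(1/((41/8)*(1 + 41/8)) - 45126) = 1/(8/(41*(49/8)) - 45126) = 1/((8/41)*(8/49) - 45126) = 1/(64/2009 - 45126) = 1/(-90658070/2009) = -2009/90658070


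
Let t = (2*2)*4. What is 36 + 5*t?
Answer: 116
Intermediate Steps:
t = 16 (t = 4*4 = 16)
36 + 5*t = 36 + 5*16 = 36 + 80 = 116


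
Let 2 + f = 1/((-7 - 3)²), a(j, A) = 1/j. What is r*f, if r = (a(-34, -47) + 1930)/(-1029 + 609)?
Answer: 4352727/476000 ≈ 9.1444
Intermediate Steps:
r = -21873/4760 (r = (1/(-34) + 1930)/(-1029 + 609) = (-1/34 + 1930)/(-420) = (65619/34)*(-1/420) = -21873/4760 ≈ -4.5952)
f = -199/100 (f = -2 + 1/((-7 - 3)²) = -2 + 1/((-10)²) = -2 + 1/100 = -199/100 ≈ -1.9900)
r*f = -21873/4760*(-199/100) = 4352727/476000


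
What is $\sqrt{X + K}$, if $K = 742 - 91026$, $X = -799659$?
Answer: $73 i \sqrt{167} \approx 943.37 i$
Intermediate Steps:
$K = -90284$ ($K = 742 - 91026 = -90284$)
$\sqrt{X + K} = \sqrt{-799659 - 90284} = \sqrt{-889943} = 73 i \sqrt{167}$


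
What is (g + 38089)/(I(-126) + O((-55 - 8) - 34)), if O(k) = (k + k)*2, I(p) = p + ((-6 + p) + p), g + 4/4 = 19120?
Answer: -14302/193 ≈ -74.104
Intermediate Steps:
g = 19119 (g = -1 + 19120 = 19119)
I(p) = -6 + 3*p (I(p) = p + (-6 + 2*p) = -6 + 3*p)
O(k) = 4*k (O(k) = (2*k)*2 = 4*k)
(g + 38089)/(I(-126) + O((-55 - 8) - 34)) = (19119 + 38089)/((-6 + 3*(-126)) + 4*((-55 - 8) - 34)) = 57208/((-6 - 378) + 4*(-63 - 34)) = 57208/(-384 + 4*(-97)) = 57208/(-384 - 388) = 57208/(-772) = 57208*(-1/772) = -14302/193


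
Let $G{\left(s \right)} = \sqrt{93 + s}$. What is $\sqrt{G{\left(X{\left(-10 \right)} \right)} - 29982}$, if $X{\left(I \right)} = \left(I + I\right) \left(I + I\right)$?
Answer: $\sqrt{-29982 + \sqrt{493}} \approx 173.09 i$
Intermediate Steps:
$X{\left(I \right)} = 4 I^{2}$ ($X{\left(I \right)} = 2 I 2 I = 4 I^{2}$)
$\sqrt{G{\left(X{\left(-10 \right)} \right)} - 29982} = \sqrt{\sqrt{93 + 4 \left(-10\right)^{2}} - 29982} = \sqrt{\sqrt{93 + 4 \cdot 100} - 29982} = \sqrt{\sqrt{93 + 400} - 29982} = \sqrt{\sqrt{493} - 29982} = \sqrt{-29982 + \sqrt{493}}$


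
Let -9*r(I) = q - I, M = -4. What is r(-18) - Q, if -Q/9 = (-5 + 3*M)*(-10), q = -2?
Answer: 13754/9 ≈ 1528.2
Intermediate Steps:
Q = -1530 (Q = -9*(-5 + 3*(-4))*(-10) = -9*(-5 - 12)*(-10) = -(-153)*(-10) = -9*170 = -1530)
r(I) = 2/9 + I/9 (r(I) = -(-2 - I)/9 = 2/9 + I/9)
r(-18) - Q = (2/9 + (⅑)*(-18)) - 1*(-1530) = (2/9 - 2) + 1530 = -16/9 + 1530 = 13754/9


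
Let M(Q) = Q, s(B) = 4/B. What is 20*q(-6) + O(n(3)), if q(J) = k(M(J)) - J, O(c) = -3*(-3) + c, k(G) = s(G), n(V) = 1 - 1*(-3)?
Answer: 359/3 ≈ 119.67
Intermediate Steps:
n(V) = 4 (n(V) = 1 + 3 = 4)
k(G) = 4/G
O(c) = 9 + c
q(J) = -J + 4/J (q(J) = 4/J - J = -J + 4/J)
20*q(-6) + O(n(3)) = 20*(-1*(-6) + 4/(-6)) + (9 + 4) = 20*(6 + 4*(-1/6)) + 13 = 20*(6 - 2/3) + 13 = 20*(16/3) + 13 = 320/3 + 13 = 359/3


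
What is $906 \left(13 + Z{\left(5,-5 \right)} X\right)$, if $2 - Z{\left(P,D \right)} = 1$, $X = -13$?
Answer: $0$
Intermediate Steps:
$Z{\left(P,D \right)} = 1$ ($Z{\left(P,D \right)} = 2 - 1 = 1$)
$906 \left(13 + Z{\left(5,-5 \right)} X\right) = 906 \left(13 + 1 \left(-13\right)\right) = 906 \left(13 - 13\right) = 906 \cdot 0 = 0$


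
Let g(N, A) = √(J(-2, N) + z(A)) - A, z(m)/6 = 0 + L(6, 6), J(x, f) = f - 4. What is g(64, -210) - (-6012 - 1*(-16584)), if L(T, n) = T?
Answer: -10362 + 4*√6 ≈ -10352.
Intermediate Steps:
J(x, f) = -4 + f
z(m) = 36 (z(m) = 6*(0 + 6) = 6*6 = 36)
g(N, A) = √(32 + N) - A (g(N, A) = √((-4 + N) + 36) - A = √(32 + N) - A)
g(64, -210) - (-6012 - 1*(-16584)) = (√(32 + 64) - 1*(-210)) - (-6012 - 1*(-16584)) = (√96 + 210) - (-6012 + 16584) = (4*√6 + 210) - 1*10572 = (210 + 4*√6) - 10572 = -10362 + 4*√6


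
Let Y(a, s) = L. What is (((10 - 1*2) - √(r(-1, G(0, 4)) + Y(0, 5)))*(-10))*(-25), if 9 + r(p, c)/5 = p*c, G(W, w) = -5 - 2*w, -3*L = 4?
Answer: 2000 - 500*√42/3 ≈ 919.88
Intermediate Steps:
L = -4/3 (L = -⅓*4 = -4/3 ≈ -1.3333)
Y(a, s) = -4/3
r(p, c) = -45 + 5*c*p (r(p, c) = -45 + 5*(p*c) = -45 + 5*(c*p) = -45 + 5*c*p)
(((10 - 1*2) - √(r(-1, G(0, 4)) + Y(0, 5)))*(-10))*(-25) = (((10 - 1*2) - √((-45 + 5*(-5 - 2*4)*(-1)) - 4/3))*(-10))*(-25) = (((10 - 2) - √((-45 + 5*(-5 - 8)*(-1)) - 4/3))*(-10))*(-25) = ((8 - √((-45 + 5*(-13)*(-1)) - 4/3))*(-10))*(-25) = ((8 - √((-45 + 65) - 4/3))*(-10))*(-25) = ((8 - √(20 - 4/3))*(-10))*(-25) = ((8 - √(56/3))*(-10))*(-25) = ((8 - 2*√42/3)*(-10))*(-25) = (-80 + 20*√42/3)*(-25) = 2000 - 500*√42/3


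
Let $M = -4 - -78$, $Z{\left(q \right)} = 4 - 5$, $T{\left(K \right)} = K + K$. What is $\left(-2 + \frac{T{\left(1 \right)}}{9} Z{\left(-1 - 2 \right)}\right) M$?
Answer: $- \frac{1480}{9} \approx -164.44$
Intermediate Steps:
$T{\left(K \right)} = 2 K$
$Z{\left(q \right)} = -1$
$M = 74$ ($M = -4 + 78 = 74$)
$\left(-2 + \frac{T{\left(1 \right)}}{9} Z{\left(-1 - 2 \right)}\right) M = \left(-2 + \frac{2 \cdot 1}{9} \left(-1\right)\right) 74 = \left(-2 + 2 \cdot \frac{1}{9} \left(-1\right)\right) 74 = \left(-2 + \frac{2}{9} \left(-1\right)\right) 74 = \left(-2 - \frac{2}{9}\right) 74 = \left(- \frac{20}{9}\right) 74 = - \frac{1480}{9}$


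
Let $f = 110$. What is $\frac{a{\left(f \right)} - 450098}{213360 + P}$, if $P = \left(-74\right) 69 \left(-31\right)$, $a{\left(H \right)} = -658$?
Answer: $- \frac{25042}{20647} \approx -1.2129$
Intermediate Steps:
$P = 158286$ ($P = \left(-5106\right) \left(-31\right) = 158286$)
$\frac{a{\left(f \right)} - 450098}{213360 + P} = \frac{-658 - 450098}{213360 + 158286} = - \frac{450756}{371646} = \left(-450756\right) \frac{1}{371646} = - \frac{25042}{20647}$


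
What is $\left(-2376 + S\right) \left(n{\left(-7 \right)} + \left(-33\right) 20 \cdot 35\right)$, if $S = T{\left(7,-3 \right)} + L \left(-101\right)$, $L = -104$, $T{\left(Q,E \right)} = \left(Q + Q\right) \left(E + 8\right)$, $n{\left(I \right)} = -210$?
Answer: $-191095380$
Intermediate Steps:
$T{\left(Q,E \right)} = 2 Q \left(8 + E\right)$
$S = 10574$ ($S = 2 \cdot 7 \left(8 - 3\right) - -10504 = 2 \cdot 7 \cdot 5 + 10504 = 70 + 10504 = 10574$)
$\left(-2376 + S\right) \left(n{\left(-7 \right)} + \left(-33\right) 20 \cdot 35\right) = \left(-2376 + 10574\right) \left(-210 + \left(-33\right) 20 \cdot 35\right) = 8198 \left(-210 - 23100\right) = 8198 \left(-23310\right) = -191095380$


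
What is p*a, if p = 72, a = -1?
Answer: -72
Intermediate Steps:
p*a = 72*(-1) = -72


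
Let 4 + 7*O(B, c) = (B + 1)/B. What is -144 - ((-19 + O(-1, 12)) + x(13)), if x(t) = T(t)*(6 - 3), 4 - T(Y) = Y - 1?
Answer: -703/7 ≈ -100.43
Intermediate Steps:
T(Y) = 5 - Y (T(Y) = 4 - (Y - 1) = 4 - (-1 + Y) = 4 + (1 - Y) = 5 - Y)
O(B, c) = -4/7 + (1 + B)/(7*B) (O(B, c) = -4/7 + ((B + 1)/B)/7 = -4/7 + ((1 + B)/B)/7 = -4/7 + (1 + B)/(7*B))
x(t) = 15 - 3*t (x(t) = (5 - t)*(6 - 3) = (5 - t)*3 = 15 - 3*t)
-144 - ((-19 + O(-1, 12)) + x(13)) = -144 - ((-19 + (⅐)*(1 - 3*(-1))/(-1)) + (15 - 3*13)) = -144 - ((-19 + (⅐)*(-1)*(1 + 3)) + (15 - 39)) = -144 - ((-19 + (⅐)*(-1)*4) - 24) = -144 - ((-19 - 4/7) - 24) = -144 - (-137/7 - 24) = -144 - 1*(-305/7) = -144 + 305/7 = -703/7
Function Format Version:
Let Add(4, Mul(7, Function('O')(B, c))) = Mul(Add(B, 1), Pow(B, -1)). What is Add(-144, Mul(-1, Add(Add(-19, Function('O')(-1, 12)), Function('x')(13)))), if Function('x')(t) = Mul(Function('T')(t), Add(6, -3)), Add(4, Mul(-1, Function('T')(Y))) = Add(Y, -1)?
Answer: Rational(-703, 7) ≈ -100.43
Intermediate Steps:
Function('T')(Y) = Add(5, Mul(-1, Y)) (Function('T')(Y) = Add(4, Mul(-1, Add(Y, -1))) = Add(4, Mul(-1, Add(-1, Y))) = Add(4, Add(1, Mul(-1, Y))) = Add(5, Mul(-1, Y)))
Function('O')(B, c) = Add(Rational(-4, 7), Mul(Rational(1, 7), Pow(B, -1), Add(1, B))) (Function('O')(B, c) = Add(Rational(-4, 7), Mul(Rational(1, 7), Mul(Add(B, 1), Pow(B, -1)))) = Add(Rational(-4, 7), Mul(Rational(1, 7), Mul(Add(1, B), Pow(B, -1)))) = Add(Rational(-4, 7), Mul(Rational(1, 7), Mul(Pow(B, -1), Add(1, B)))) = Add(Rational(-4, 7), Mul(Rational(1, 7), Pow(B, -1), Add(1, B))))
Function('x')(t) = Add(15, Mul(-3, t)) (Function('x')(t) = Mul(Add(5, Mul(-1, t)), Add(6, -3)) = Mul(Add(5, Mul(-1, t)), 3) = Add(15, Mul(-3, t)))
Add(-144, Mul(-1, Add(Add(-19, Function('O')(-1, 12)), Function('x')(13)))) = Add(-144, Mul(-1, Add(Add(-19, Mul(Rational(1, 7), Pow(-1, -1), Add(1, Mul(-3, -1)))), Add(15, Mul(-3, 13))))) = Add(-144, Mul(-1, Add(Add(-19, Mul(Rational(1, 7), -1, Add(1, 3))), Add(15, -39)))) = Add(-144, Mul(-1, Add(Add(-19, Mul(Rational(1, 7), -1, 4)), -24))) = Add(-144, Mul(-1, Add(Add(-19, Rational(-4, 7)), -24))) = Add(-144, Mul(-1, Add(Rational(-137, 7), -24))) = Add(-144, Mul(-1, Rational(-305, 7))) = Add(-144, Rational(305, 7)) = Rational(-703, 7)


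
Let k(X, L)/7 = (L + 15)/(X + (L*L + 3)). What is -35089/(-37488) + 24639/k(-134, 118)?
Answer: 12740169281635/34901328 ≈ 3.6503e+5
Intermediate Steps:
k(X, L) = 7*(15 + L)/(3 + X + L²) (k(X, L) = 7*((L + 15)/(X + (L*L + 3))) = 7*((15 + L)/(X + (L² + 3))) = 7*((15 + L)/(X + (3 + L²))) = 7*((15 + L)/(3 + X + L²)) = 7*(15 + L)/(3 + X + L²))
-35089/(-37488) + 24639/k(-134, 118) = -35089/(-37488) + 24639/((7*(15 + 118)/(3 - 134 + 118²))) = -35089*(-1/37488) + 24639/((7*133/(3 - 134 + 13924))) = 35089/37488 + 24639/((7*133/13793)) = 35089/37488 + 24639/((7*(1/13793)*133)) = 35089/37488 + 24639/(931/13793) = 35089/37488 + 24639*(13793/931) = 35089/37488 + 339845727/931 = 12740169281635/34901328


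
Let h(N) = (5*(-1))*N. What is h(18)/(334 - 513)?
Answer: 90/179 ≈ 0.50279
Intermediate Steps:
h(N) = -5*N
h(18)/(334 - 513) = (-5*18)/(334 - 513) = -90/(-179) = -90*(-1/179) = 90/179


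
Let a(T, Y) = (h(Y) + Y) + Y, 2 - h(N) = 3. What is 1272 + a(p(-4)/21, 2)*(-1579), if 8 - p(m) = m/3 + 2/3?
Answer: -3465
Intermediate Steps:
h(N) = -1 (h(N) = 2 - 1*3 = 2 - 3 = -1)
p(m) = 22/3 - m/3 (p(m) = 8 - (m/3 + 2/3) = 8 - (m*(⅓) + 2*(⅓)) = 8 - (m/3 + ⅔) = 8 - (⅔ + m/3) = 8 + (-⅔ - m/3) = 22/3 - m/3)
a(T, Y) = -1 + 2*Y (a(T, Y) = (-1 + Y) + Y = -1 + 2*Y)
1272 + a(p(-4)/21, 2)*(-1579) = 1272 + (-1 + 2*2)*(-1579) = 1272 + (-1 + 4)*(-1579) = 1272 + 3*(-1579) = 1272 - 4737 = -3465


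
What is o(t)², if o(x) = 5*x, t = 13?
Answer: 4225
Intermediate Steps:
o(t)² = (5*13)² = 65² = 4225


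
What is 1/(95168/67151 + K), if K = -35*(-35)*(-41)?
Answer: -67151/3372563807 ≈ -1.9911e-5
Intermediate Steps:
K = -50225 (K = 1225*(-41) = -50225)
1/(95168/67151 + K) = 1/(95168/67151 - 50225) = 1/(-3372563807/67151) = -67151/3372563807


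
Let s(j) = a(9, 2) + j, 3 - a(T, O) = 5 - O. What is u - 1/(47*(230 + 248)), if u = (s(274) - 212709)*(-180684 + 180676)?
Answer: 38180517679/22466 ≈ 1.6995e+6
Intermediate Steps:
a(T, O) = -2 + O (a(T, O) = 3 - (5 - O) = 3 + (-5 + O) = -2 + O)
s(j) = j (s(j) = (-2 + 2) + j = 0 + j = j)
u = 1699480 (u = (274 - 212709)*(-180684 + 180676) = -212435*(-8) = 1699480)
u - 1/(47*(230 + 248)) = 1699480 - 1/(47*(230 + 248)) = 1699480 - 1/(47*478) = 1699480 - 1/22466 = 38180517679/22466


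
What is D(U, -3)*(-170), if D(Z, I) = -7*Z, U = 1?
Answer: 1190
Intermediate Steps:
D(U, -3)*(-170) = -7*1*(-170) = -7*(-170) = 1190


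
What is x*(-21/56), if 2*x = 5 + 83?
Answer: -33/2 ≈ -16.500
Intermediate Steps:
x = 44 (x = (5 + 83)/2 = (½)*88 = 44)
x*(-21/56) = 44*(-21/56) = 44*(-21*1/56) = 44*(-3/8) = -33/2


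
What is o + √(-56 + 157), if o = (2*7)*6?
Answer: 84 + √101 ≈ 94.050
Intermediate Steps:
o = 84 (o = 14*6 = 84)
o + √(-56 + 157) = 84 + √(-56 + 157) = 84 + √101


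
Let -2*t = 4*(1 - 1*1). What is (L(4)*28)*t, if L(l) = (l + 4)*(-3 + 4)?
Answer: 0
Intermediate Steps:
L(l) = 4 + l (L(l) = (4 + l)*1 = 4 + l)
t = 0 (t = -2*(1 - 1*1) = -2*(1 - 1) = -2*0 = -1/2*0 = 0)
(L(4)*28)*t = ((4 + 4)*28)*0 = (8*28)*0 = 224*0 = 0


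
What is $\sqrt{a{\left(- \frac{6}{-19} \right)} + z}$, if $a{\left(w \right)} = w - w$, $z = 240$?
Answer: $4 \sqrt{15} \approx 15.492$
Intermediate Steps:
$a{\left(w \right)} = 0$
$\sqrt{a{\left(- \frac{6}{-19} \right)} + z} = \sqrt{0 + 240} = \sqrt{240} = 4 \sqrt{15}$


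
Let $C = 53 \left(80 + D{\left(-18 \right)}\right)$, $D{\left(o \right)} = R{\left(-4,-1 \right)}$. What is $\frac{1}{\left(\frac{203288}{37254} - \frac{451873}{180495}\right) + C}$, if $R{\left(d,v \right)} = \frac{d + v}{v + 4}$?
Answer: $\frac{22871295}{95021538622} \approx 0.0002407$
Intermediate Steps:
$R{\left(d,v \right)} = \frac{d + v}{4 + v}$
$D{\left(o \right)} = - \frac{5}{3}$ ($D{\left(o \right)} = \frac{-4 - 1}{4 - 1} = \frac{1}{3} \left(-5\right) = - \frac{5}{3}$)
$C = \frac{12455}{3}$ ($C = 53 \left(80 - \frac{5}{3}\right) = 53 \cdot \frac{235}{3} = \frac{12455}{3} \approx 4151.7$)
$\frac{1}{\left(\frac{203288}{37254} - \frac{451873}{180495}\right) + C} = \frac{1}{\left(\frac{203288}{37254} - \frac{451873}{180495}\right) + \frac{12455}{3}} = \frac{1}{\left(203288 \cdot \frac{1}{37254} - \frac{451873}{180495}\right) + \frac{12455}{3}} = \frac{1}{\left(\frac{101644}{18627} - \frac{451873}{180495}\right) + \frac{12455}{3}} = \frac{1}{\frac{67545547}{22871295} + \frac{12455}{3}} = \frac{1}{\frac{95021538622}{22871295}} = \frac{22871295}{95021538622}$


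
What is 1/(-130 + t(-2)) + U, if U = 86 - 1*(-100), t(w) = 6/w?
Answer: 24737/133 ≈ 185.99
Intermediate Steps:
U = 186 (U = 86 + 100 = 186)
1/(-130 + t(-2)) + U = 1/(-130 + 6/(-2)) + 186 = 1/(-130 + 6*(-½)) + 186 = 1/(-130 - 3) + 186 = 1/(-133) + 186 = -1/133 + 186 = 24737/133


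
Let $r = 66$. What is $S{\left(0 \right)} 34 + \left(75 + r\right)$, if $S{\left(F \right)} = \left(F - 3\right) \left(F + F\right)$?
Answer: $141$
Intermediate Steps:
$S{\left(F \right)} = 2 F \left(-3 + F\right)$ ($S{\left(F \right)} = \left(-3 + F\right) 2 F = 2 F \left(-3 + F\right)$)
$S{\left(0 \right)} 34 + \left(75 + r\right) = 2 \cdot 0 \left(-3 + 0\right) 34 + \left(75 + 66\right) = 2 \cdot 0 \left(-3\right) 34 + 141 = 0 \cdot 34 + 141 = 0 + 141 = 141$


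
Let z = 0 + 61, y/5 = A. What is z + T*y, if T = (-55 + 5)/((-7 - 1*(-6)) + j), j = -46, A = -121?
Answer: -27383/47 ≈ -582.62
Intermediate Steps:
y = -605 (y = 5*(-121) = -605)
z = 61
T = 50/47 (T = (-55 + 5)/((-7 - 1*(-6)) - 46) = -50/((-7 + 6) - 46) = -50/(-1 - 46) = -50/(-47) = -50*(-1/47) = 50/47 ≈ 1.0638)
z + T*y = 61 + (50/47)*(-605) = 61 - 30250/47 = -27383/47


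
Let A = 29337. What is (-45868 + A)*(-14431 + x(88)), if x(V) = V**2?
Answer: 110542797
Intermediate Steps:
(-45868 + A)*(-14431 + x(88)) = (-45868 + 29337)*(-14431 + 88**2) = -16531*(-14431 + 7744) = -16531*(-6687) = 110542797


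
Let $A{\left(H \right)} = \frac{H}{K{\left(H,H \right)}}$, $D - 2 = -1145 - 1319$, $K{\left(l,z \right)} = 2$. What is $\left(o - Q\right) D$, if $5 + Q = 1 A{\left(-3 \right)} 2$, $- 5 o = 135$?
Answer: $46778$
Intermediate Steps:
$D = -2462$ ($D = 2 - 2464 = -2462$)
$o = -27$ ($o = \left(- \frac{1}{5}\right) 135 = -27$)
$A{\left(H \right)} = \frac{H}{2}$
$Q = -8$ ($Q = -5 + 1 \cdot \frac{1}{2} \left(-3\right) 2 = -5 + 1 \left(- \frac{3}{2}\right) 2 = -5 - 3 = -8$)
$\left(o - Q\right) D = \left(-27 - -8\right) \left(-2462\right) = \left(-27 + 8\right) \left(-2462\right) = \left(-19\right) \left(-2462\right) = 46778$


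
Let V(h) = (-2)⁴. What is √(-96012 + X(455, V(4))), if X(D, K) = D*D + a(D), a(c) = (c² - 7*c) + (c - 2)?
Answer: 3*√35034 ≈ 561.52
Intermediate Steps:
a(c) = -2 + c² - 6*c (a(c) = (c² - 7*c) + (-2 + c) = -2 + c² - 6*c)
V(h) = 16
X(D, K) = -2 - 6*D + 2*D² (X(D, K) = D*D + (-2 + D² - 6*D) = D² + (-2 + D² - 6*D) = -2 - 6*D + 2*D²)
√(-96012 + X(455, V(4))) = √(-96012 + (-2 - 6*455 + 2*455²)) = √(-96012 + (-2 - 2730 + 2*207025)) = √(-96012 + (-2 - 2730 + 414050)) = √(-96012 + 411318) = √315306 = 3*√35034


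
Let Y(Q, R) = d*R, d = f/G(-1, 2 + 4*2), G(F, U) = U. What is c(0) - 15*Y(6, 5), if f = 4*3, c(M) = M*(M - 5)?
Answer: -90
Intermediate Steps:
c(M) = M*(-5 + M)
f = 12
d = 6/5 (d = 12/(2 + 4*2) = 12/(2 + 8) = 12/10 = 12*(1/10) = 6/5 ≈ 1.2000)
Y(Q, R) = 6*R/5
c(0) - 15*Y(6, 5) = 0*(-5 + 0) - 18*5 = 0*(-5) - 15*6 = 0 - 90 = -90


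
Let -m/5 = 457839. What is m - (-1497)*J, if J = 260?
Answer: -1899975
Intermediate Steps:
m = -2289195 (m = -5*457839 = -2289195)
m - (-1497)*J = -2289195 - (-1497)*260 = -2289195 - 1*(-389220) = -2289195 + 389220 = -1899975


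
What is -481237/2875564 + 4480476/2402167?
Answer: 11727883847885/6907584947188 ≈ 1.6978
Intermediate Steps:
-481237/2875564 + 4480476/2402167 = 11727883847885/6907584947188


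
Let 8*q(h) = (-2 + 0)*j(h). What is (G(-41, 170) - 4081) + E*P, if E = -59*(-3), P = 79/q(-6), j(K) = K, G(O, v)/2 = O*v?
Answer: -8699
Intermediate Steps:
G(O, v) = 2*O*v (G(O, v) = 2*(O*v) = 2*O*v)
q(h) = -h/4 (q(h) = ((-2 + 0)*h)/8 = (-2*h)/8 = -h/4)
P = 158/3 (P = 79/((-¼*(-6))) = 79/(3/2) = 79*(⅔) = 158/3 ≈ 52.667)
E = 177
(G(-41, 170) - 4081) + E*P = (2*(-41)*170 - 4081) + 177*(158/3) = (-13940 - 4081) + 9322 = -18021 + 9322 = -8699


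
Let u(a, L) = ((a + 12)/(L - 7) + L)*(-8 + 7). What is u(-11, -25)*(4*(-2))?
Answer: -801/4 ≈ -200.25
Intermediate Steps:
u(a, L) = -L - (12 + a)/(-7 + L) (u(a, L) = ((12 + a)/(-7 + L) + L)*(-1) = (L + (12 + a)/(-7 + L))*(-1) = -L - (12 + a)/(-7 + L))
u(-11, -25)*(4*(-2)) = ((-12 - 1*(-11) - 1*(-25)² + 7*(-25))/(-7 - 25))*(4*(-2)) = ((-12 + 11 - 1*625 - 175)/(-32))*(-8) = -(-12 + 11 - 625 - 175)/32*(-8) = -1/32*(-801)*(-8) = (801/32)*(-8) = -801/4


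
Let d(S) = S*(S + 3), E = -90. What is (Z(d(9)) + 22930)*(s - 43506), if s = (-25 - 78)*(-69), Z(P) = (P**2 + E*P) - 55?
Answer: -903386781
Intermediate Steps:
d(S) = S*(3 + S)
Z(P) = -55 + P**2 - 90*P (Z(P) = (P**2 - 90*P) - 55 = -55 + P**2 - 90*P)
s = 7107 (s = -103*(-69) = 7107)
(Z(d(9)) + 22930)*(s - 43506) = ((-55 + (9*(3 + 9))**2 - 810*(3 + 9)) + 22930)*(7107 - 43506) = ((-55 + (9*12)**2 - 810*12) + 22930)*(-36399) = ((-55 + 108**2 - 90*108) + 22930)*(-36399) = ((-55 + 11664 - 9720) + 22930)*(-36399) = (1889 + 22930)*(-36399) = 24819*(-36399) = -903386781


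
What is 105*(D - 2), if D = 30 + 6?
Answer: 3570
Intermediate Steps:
D = 36
105*(D - 2) = 105*(36 - 2) = 105*34 = 3570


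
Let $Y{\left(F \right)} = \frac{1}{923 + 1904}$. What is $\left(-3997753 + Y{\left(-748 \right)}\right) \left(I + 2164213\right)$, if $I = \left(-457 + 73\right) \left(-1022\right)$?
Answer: $- \frac{28894481987029530}{2827} \approx -1.0221 \cdot 10^{13}$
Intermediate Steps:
$I = 392448$ ($I = \left(-384\right) \left(-1022\right) = 392448$)
$Y{\left(F \right)} = \frac{1}{2827}$
$\left(-3997753 + Y{\left(-748 \right)}\right) \left(I + 2164213\right) = \left(-3997753 + \frac{1}{2827}\right) \left(392448 + 2164213\right) = \left(- \frac{11301647730}{2827}\right) 2556661 = - \frac{28894481987029530}{2827}$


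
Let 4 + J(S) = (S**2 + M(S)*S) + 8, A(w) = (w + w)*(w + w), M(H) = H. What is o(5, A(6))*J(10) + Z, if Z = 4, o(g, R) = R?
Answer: 29380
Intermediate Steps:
A(w) = 4*w**2 (A(w) = (2*w)*(2*w) = 4*w**2)
J(S) = 4 + 2*S**2 (J(S) = -4 + ((S**2 + S*S) + 8) = -4 + ((S**2 + S**2) + 8) = -4 + (2*S**2 + 8) = -4 + (8 + 2*S**2) = 4 + 2*S**2)
o(5, A(6))*J(10) + Z = (4*6**2)*(4 + 2*10**2) + 4 = (4*36)*(4 + 2*100) + 4 = 144*(4 + 200) + 4 = 144*204 + 4 = 29376 + 4 = 29380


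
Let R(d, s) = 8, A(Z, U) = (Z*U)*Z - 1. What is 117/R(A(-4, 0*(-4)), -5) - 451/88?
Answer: 19/2 ≈ 9.5000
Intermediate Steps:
A(Z, U) = -1 + U*Z² (A(Z, U) = (U*Z)*Z - 1 = U*Z² - 1 = -1 + U*Z²)
117/R(A(-4, 0*(-4)), -5) - 451/88 = 117/8 - 451/88 = 117*(⅛) - 451*1/88 = 117/8 - 41/8 = 19/2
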